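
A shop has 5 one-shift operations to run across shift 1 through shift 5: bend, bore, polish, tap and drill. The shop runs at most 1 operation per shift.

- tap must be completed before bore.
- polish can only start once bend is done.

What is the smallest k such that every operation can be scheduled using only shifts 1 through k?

The precedence chain requires at least 2 distinct shifts.
With at most 1 per shift and 5 operations, at least 5 shifts are needed.
5 works (last occupied shift: shift 5): for example drill=shift 5; bend=shift 1; tap=shift 2; bore=shift 3; polish=shift 4.

5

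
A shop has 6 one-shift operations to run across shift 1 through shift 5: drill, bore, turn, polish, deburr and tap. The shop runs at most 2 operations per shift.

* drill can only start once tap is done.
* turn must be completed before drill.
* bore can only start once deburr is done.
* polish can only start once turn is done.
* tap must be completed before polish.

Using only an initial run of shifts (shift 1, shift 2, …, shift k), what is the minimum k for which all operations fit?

The precedence chain requires at least 2 distinct shifts.
With at most 2 per shift and 6 operations, at least 3 shifts are needed.
3 works (last occupied shift: shift 3): for example polish in shift 3, deburr in shift 2, bore in shift 3, tap in shift 1, drill in shift 2, turn in shift 1.

3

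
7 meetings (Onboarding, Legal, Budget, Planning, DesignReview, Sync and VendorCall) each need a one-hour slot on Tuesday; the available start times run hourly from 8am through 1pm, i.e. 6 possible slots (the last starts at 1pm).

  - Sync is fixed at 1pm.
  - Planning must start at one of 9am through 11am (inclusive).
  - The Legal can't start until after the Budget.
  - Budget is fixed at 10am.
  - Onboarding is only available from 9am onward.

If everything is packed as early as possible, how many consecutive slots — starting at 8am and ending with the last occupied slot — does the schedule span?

The precedence chain requires at least 2 distinct slots.
Sync can't be placed before 1pm — that is slot 6 counting from 8am — so the schedule must run through at least 6 slots.
6 works (last occupied slot: 1pm): for example DesignReview in 8am, Budget in 10am, Planning in 9am, VendorCall in 8am, Onboarding in 9am, Sync in 1pm, Legal in 11am.

6 slots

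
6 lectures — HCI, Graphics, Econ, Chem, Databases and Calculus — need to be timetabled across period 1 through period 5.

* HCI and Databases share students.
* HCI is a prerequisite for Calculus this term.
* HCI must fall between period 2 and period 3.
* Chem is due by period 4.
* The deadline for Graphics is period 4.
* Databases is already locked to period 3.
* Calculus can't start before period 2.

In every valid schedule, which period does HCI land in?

HCI's window is period 2–period 3.
Databases is fixed at period 3, and HCI can't share a period with Databases.
So HCI must be period 2.

period 2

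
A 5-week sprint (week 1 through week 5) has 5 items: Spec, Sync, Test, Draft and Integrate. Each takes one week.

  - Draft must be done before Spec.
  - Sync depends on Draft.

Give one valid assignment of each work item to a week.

Sync=week 2; Spec=week 2; Test=week 1; Draft=week 1; Integrate=week 1

Checking: Draft(week 1) before Spec(week 2); Draft(week 1) before Sync(week 2).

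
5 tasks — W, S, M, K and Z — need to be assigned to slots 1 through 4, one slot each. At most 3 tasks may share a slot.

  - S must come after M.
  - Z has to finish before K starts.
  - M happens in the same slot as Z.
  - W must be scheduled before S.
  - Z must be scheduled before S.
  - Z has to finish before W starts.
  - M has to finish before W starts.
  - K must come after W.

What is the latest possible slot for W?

3

Precedence pushes W to at least 2; downstream work caps W at 3.
W at 3 is achievable: Z=1; S=4; M=1; W=3; K=4.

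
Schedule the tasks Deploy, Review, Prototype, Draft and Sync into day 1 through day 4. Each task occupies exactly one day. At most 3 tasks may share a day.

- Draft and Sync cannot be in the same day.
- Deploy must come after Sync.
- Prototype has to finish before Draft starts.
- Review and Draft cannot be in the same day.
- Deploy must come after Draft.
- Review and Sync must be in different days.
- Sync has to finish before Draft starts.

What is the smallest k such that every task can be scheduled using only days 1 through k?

3 days

The precedence chain requires at least 3 distinct days.
With at most 3 per day and 5 tasks, at least 2 days are needed.
3 works (last occupied day: day 3): for example Draft in day 2; Prototype in day 1; Review in day 3; Deploy in day 3; Sync in day 1.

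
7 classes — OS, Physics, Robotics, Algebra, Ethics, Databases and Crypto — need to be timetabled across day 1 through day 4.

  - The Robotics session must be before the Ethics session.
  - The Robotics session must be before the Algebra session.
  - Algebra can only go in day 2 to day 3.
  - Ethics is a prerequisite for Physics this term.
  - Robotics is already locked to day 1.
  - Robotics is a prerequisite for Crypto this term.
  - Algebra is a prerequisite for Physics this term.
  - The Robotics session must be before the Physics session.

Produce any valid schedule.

Ethics=day 2; Databases=day 1; Crypto=day 2; OS=day 1; Physics=day 3; Algebra=day 2; Robotics=day 1

Checking: Ethics(day 2) before Physics(day 3); Robotics(day 1) before Ethics(day 2); Robotics(day 1) before Algebra(day 2); Robotics(day 1) before Physics(day 3); Algebra(day 2) before Physics(day 3); Robotics(day 1) before Crypto(day 2); Algebra=day 2 in [day 2,day 3]; Robotics=day 1 in [day 1,day 1].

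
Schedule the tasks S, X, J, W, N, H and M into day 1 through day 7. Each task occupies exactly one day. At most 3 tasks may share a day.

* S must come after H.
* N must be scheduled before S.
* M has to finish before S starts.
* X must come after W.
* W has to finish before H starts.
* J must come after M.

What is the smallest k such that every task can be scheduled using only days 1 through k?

The precedence chain requires at least 3 distinct days.
With at most 3 per day and 7 tasks, at least 3 days are needed.
3 works (last occupied day: day 3): for example M -> day 1, N -> day 1, J -> day 2, X -> day 2, W -> day 1, S -> day 3, H -> day 2.

3 days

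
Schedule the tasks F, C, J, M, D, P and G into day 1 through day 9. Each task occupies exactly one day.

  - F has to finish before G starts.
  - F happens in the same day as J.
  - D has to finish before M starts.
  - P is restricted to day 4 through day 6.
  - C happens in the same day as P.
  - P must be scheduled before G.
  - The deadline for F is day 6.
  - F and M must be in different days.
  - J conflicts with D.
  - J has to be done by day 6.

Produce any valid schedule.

P -> day 4, M -> day 3, G -> day 5, J -> day 1, D -> day 2, F -> day 1, C -> day 4

Checking: D(day 2) before M(day 3); F(day 1) before G(day 5); P(day 4) before G(day 5); F(day 1) != M(day 3); J(day 1) != D(day 2); C = P = day 4; F = J = day 1; P=day 4 in [day 4,day 6]; F=day 1 in [day 1,day 6]; J=day 1 in [day 1,day 6].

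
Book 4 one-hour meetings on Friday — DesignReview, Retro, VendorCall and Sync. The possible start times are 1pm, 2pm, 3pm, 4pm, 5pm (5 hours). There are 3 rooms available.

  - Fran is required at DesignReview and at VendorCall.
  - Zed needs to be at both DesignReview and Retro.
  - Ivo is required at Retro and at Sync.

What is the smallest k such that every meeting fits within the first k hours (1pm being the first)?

With at most 3 per hour and 4 meetings, at least 2 hours are needed.
2 works (last occupied hour: 2pm): for example DesignReview=1pm, VendorCall=2pm, Retro=2pm, Sync=1pm.

2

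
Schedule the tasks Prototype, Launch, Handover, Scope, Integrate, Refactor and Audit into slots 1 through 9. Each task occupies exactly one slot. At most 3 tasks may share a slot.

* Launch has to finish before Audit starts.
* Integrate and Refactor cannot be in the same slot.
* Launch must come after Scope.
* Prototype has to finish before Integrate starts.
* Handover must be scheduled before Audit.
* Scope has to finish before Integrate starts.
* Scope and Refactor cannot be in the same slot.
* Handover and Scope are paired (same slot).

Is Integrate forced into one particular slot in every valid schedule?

No

Integrate can be 2 (e.g. Audit=3; Integrate=2; Prototype=1; Scope=1; Handover=1; Launch=2; Refactor=3) or 3 (e.g. Launch -> 2; Refactor -> 2; Prototype -> 1; Audit -> 3; Scope -> 1; Handover -> 1; Integrate -> 3).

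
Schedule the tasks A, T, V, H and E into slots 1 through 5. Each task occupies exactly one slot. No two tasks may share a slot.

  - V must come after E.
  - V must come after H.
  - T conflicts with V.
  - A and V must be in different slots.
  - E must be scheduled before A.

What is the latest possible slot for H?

4

Downstream work caps H at 4.
H at 4 is achievable: E=1; H=4; T=3; V=5; A=2.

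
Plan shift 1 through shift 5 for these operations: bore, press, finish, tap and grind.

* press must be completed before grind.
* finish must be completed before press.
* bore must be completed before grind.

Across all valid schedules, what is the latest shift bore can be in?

shift 4

Downstream work caps bore at shift 4.
bore at shift 4 is achievable: bore=shift 4; finish=shift 1; grind=shift 5; press=shift 2; tap=shift 1.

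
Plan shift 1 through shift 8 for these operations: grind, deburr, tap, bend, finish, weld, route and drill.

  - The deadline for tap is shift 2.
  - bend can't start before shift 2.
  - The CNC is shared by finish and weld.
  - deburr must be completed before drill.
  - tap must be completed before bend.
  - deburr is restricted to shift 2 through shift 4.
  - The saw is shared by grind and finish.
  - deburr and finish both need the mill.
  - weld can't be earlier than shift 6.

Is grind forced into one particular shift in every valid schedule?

No

grind can be shift 1 (e.g. drill -> shift 3; bend -> shift 2; grind -> shift 1; deburr -> shift 2; tap -> shift 1; finish -> shift 3; weld -> shift 6; route -> shift 1) or shift 2 (e.g. deburr=shift 2; grind=shift 2; bend=shift 2; drill=shift 3; route=shift 1; weld=shift 6; finish=shift 1; tap=shift 1).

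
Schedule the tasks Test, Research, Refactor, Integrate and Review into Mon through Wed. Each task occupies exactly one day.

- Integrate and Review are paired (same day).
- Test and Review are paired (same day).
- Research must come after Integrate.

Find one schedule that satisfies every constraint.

Integrate -> Mon, Research -> Tue, Refactor -> Mon, Test -> Mon, Review -> Mon

Checking: Integrate(Mon) before Research(Tue); Test = Review = Mon; Integrate = Review = Mon.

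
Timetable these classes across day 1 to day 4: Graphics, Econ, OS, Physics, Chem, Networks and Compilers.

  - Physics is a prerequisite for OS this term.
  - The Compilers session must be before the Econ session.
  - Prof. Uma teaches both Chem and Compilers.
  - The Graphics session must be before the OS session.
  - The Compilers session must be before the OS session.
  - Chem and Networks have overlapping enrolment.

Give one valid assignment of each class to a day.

Econ=day 2; Chem=day 2; Networks=day 1; OS=day 2; Graphics=day 1; Compilers=day 1; Physics=day 1

Checking: Compilers(day 1) before Econ(day 2); Physics(day 1) before OS(day 2); Compilers(day 1) before OS(day 2); Graphics(day 1) before OS(day 2); Chem(day 2) != Networks(day 1); Chem(day 2) != Compilers(day 1).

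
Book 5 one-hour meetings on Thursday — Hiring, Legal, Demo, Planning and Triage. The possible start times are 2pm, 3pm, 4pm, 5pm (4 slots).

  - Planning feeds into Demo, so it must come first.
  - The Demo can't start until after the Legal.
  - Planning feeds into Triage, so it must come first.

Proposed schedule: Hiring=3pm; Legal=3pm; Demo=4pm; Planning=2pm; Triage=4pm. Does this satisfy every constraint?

Planning feeds into Triage, so it must come first — holds.
The Demo can't start until after the Legal — holds.
Planning feeds into Demo, so it must come first — holds.

Valid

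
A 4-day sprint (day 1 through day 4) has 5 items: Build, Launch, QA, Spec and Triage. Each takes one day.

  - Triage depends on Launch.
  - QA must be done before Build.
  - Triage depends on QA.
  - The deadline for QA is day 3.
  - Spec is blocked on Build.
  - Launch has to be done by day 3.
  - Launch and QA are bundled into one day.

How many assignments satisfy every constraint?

11

Splitting on Build: it can be day 2 (6), day 3 (5). Listing each branch's schedules as (Launch, QA, Spec, Triage) by day number:
Build=day 2: (1,1,3,2) (1,1,3,3) (1,1,3,4) (1,1,4,2) (1,1,4,3) (1,1,4,4) — 6.
Build=day 3: (1,1,4,2) (1,1,4,3) (1,1,4,4) (2,2,4,3) (2,2,4,4) — 5.
Summing: 6 + 5 = 11.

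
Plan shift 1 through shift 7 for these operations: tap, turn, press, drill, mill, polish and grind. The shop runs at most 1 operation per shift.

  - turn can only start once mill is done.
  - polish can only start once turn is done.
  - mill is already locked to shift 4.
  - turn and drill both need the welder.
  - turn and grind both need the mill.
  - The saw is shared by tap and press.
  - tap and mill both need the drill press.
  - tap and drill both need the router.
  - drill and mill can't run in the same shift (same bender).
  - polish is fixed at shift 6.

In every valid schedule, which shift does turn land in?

shift 5

mill is fixed at shift 4 and must come before turn, so turn is at least shift 5.
polish is fixed at shift 6 and must come after turn, so turn is at most shift 5.
So turn must be shift 5.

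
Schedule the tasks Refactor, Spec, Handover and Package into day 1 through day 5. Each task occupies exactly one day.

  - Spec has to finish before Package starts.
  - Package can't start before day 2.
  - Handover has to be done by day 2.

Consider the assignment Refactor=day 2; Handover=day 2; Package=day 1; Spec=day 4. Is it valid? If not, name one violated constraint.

Handover has to be done by day 2 — holds.
Package can't start before day 2 — violated.
Spec has to finish before Package starts — violated.

Invalid. Package can't start before day 2.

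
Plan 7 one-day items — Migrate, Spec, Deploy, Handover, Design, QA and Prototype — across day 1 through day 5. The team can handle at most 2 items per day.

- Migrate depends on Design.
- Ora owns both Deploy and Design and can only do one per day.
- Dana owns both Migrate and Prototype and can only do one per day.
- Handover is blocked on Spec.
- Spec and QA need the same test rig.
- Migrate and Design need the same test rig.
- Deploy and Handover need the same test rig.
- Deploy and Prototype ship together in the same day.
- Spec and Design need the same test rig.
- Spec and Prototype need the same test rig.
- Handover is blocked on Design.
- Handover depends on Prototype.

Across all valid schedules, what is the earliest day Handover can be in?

day 4

Precedence pushes Handover to at least day 2.
Handover at day 4 is achievable: Design=day 1, Migrate=day 2, Spec=day 2, QA=day 1, Handover=day 4, Deploy=day 3, Prototype=day 3.
Nothing earlier works — the conflict and capacity constraints rule out every day before day 4.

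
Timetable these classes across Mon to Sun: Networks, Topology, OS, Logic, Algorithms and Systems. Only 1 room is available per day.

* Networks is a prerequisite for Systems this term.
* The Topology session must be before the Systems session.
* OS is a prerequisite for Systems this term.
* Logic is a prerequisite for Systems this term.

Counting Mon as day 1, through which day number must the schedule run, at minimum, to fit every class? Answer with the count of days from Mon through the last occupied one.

The precedence chain requires at least 2 distinct days.
With at most 1 per day and 6 classes, at least 6 days are needed.
6 works (last occupied day: Sat): for example OS=Wed; Algorithms=Sat; Topology=Tue; Systems=Fri; Networks=Mon; Logic=Thu.

6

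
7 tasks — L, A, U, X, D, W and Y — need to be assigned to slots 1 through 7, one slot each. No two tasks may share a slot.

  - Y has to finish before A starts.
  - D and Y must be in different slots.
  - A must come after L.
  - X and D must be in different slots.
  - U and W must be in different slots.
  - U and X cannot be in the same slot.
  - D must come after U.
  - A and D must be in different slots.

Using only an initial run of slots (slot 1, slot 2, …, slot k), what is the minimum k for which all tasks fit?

The precedence chain requires at least 2 distinct slots.
With at most 1 per slot and 7 tasks, at least 7 slots are needed.
7 works (last occupied slot: 7): for example X -> 6; U -> 4; W -> 7; D -> 5; A -> 3; Y -> 2; L -> 1.

7 slots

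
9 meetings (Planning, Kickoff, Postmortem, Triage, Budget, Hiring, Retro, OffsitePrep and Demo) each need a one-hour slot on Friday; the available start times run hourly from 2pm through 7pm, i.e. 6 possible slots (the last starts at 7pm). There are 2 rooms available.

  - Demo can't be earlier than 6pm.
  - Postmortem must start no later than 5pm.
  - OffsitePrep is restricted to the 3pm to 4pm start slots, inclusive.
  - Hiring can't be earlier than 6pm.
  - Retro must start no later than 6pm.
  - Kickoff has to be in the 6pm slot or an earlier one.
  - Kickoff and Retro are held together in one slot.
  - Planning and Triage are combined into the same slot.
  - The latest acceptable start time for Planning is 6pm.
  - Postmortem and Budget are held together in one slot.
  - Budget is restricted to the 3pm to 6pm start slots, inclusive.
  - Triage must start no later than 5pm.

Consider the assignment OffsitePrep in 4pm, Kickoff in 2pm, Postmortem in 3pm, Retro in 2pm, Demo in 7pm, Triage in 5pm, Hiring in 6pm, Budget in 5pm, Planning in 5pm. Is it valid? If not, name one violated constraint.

Postmortem and Budget are held together in one slot — violated.
Hiring can't be earlier than 6pm — holds.
Retro must start no later than 6pm — holds.
The latest acceptable start time for Planning is 6pm — holds.
Kickoff has to be in the 6pm slot or an earlier one — holds.
OffsitePrep is restricted to the 3pm to 4pm start slots, inclusive — holds.
Demo can't be earlier than 6pm — holds.
There are 2 rooms available — violated.
Triage must start no later than 5pm — holds.
Postmortem must start no later than 5pm — holds.
Planning and Triage are combined into the same slot — holds.
Kickoff and Retro are held together in one slot — holds.
Budget is restricted to the 3pm to 6pm start slots, inclusive — holds.

Invalid. There are 2 rooms available.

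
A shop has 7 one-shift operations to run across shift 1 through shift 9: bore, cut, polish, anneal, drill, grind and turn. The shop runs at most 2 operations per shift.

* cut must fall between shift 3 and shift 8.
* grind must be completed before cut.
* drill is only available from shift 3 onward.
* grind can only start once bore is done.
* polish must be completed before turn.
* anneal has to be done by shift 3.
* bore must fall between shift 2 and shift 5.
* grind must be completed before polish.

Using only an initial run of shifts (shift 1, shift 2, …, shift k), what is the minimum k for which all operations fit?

The precedence chain requires at least 4 distinct shifts.
With at most 2 per shift and 7 operations, at least 4 shifts are needed.
Propagating the time windows through the other constraints, turn can't land before shift 5, so the schedule must run through at least shift 5.
5 works (last occupied shift: shift 5): for example cut in shift 4; grind in shift 3; drill in shift 3; bore in shift 2; turn in shift 5; anneal in shift 1; polish in shift 4.

5 shifts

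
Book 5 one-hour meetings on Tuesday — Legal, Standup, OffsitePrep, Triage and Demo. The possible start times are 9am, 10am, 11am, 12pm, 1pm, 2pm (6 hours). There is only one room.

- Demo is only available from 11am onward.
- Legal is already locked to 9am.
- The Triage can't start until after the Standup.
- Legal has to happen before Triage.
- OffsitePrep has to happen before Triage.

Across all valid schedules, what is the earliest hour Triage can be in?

Precedence pushes Triage to at least 10am.
Triage at 12pm is achievable: Demo -> 1pm; OffsitePrep -> 11am; Legal -> 9am; Standup -> 10am; Triage -> 12pm.
Nothing earlier works — the capacity limit rule out every hour before 12pm.

12pm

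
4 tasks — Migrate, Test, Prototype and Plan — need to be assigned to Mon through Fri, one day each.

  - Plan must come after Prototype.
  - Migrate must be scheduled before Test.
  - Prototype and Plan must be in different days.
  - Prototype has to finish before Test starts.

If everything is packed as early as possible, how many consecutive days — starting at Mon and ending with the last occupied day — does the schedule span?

2 days

The precedence chain requires at least 2 distinct days.
2 works (last occupied day: Tue): for example Migrate=Mon; Test=Tue; Plan=Tue; Prototype=Mon.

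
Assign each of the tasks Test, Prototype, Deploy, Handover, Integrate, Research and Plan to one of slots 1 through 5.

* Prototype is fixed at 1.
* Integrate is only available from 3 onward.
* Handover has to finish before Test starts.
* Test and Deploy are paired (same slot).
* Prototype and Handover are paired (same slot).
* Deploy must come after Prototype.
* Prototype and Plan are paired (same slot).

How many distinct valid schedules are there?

60

Splitting on Test: it can be 2 (15), 3 (15), 4 (15), 5 (15). Listing each branch's schedules as (Prototype, Deploy, Handover, Integrate, Research, Plan):
Test=2: (1,2,1,3,1,1) (1,2,1,3,2,1) (1,2,1,3,3,1) (1,2,1,3,4,1) (1,2,1,3,5,1) (1,2,1,4,1,1) (1,2,1,4,2,1) (1,2,1,4,3,1) (1,2,1,4,4,1) (1,2,1,4,5,1) (1,2,1,5,1,1) (1,2,1,5,2,1) (1,2,1,5,3,1) (1,2,1,5,4,1) (1,2,1,5,5,1) — 15.
Test=3: (1,3,1,3,1,1) (1,3,1,3,2,1) (1,3,1,3,3,1) (1,3,1,3,4,1) (1,3,1,3,5,1) (1,3,1,4,1,1) (1,3,1,4,2,1) (1,3,1,4,3,1) (1,3,1,4,4,1) (1,3,1,4,5,1) (1,3,1,5,1,1) (1,3,1,5,2,1) (1,3,1,5,3,1) (1,3,1,5,4,1) (1,3,1,5,5,1) — 15.
Test=4: (1,4,1,3,1,1) (1,4,1,3,2,1) (1,4,1,3,3,1) (1,4,1,3,4,1) (1,4,1,3,5,1) (1,4,1,4,1,1) (1,4,1,4,2,1) (1,4,1,4,3,1) (1,4,1,4,4,1) (1,4,1,4,5,1) (1,4,1,5,1,1) (1,4,1,5,2,1) (1,4,1,5,3,1) (1,4,1,5,4,1) (1,4,1,5,5,1) — 15.
Test=5: (1,5,1,3,1,1) (1,5,1,3,2,1) (1,5,1,3,3,1) (1,5,1,3,4,1) (1,5,1,3,5,1) (1,5,1,4,1,1) (1,5,1,4,2,1) (1,5,1,4,3,1) (1,5,1,4,4,1) (1,5,1,4,5,1) (1,5,1,5,1,1) (1,5,1,5,2,1) (1,5,1,5,3,1) (1,5,1,5,4,1) (1,5,1,5,5,1) — 15.
Summing: 15 + 15 + 15 + 15 = 60.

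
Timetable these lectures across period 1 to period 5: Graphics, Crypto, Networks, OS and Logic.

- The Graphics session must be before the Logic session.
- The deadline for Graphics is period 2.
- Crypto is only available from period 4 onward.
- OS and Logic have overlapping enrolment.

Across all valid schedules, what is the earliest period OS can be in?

period 1

OS at period 1 is achievable: Graphics -> period 1; Logic -> period 2; Crypto -> period 4; OS -> period 1; Networks -> period 1.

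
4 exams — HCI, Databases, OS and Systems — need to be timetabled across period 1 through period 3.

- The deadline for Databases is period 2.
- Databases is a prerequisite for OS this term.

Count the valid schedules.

Splitting on HCI: it can be period 1 (9), period 2 (9), period 3 (9). Listing each branch's schedules as (Databases, OS, Systems) by period number:
HCI=period 1: (1,2,1) (1,2,2) (1,2,3) (1,3,1) (1,3,2) (1,3,3) (2,3,1) (2,3,2) (2,3,3) — 9.
HCI=period 2: (1,2,1) (1,2,2) (1,2,3) (1,3,1) (1,3,2) (1,3,3) (2,3,1) (2,3,2) (2,3,3) — 9.
HCI=period 3: (1,2,1) (1,2,2) (1,2,3) (1,3,1) (1,3,2) (1,3,3) (2,3,1) (2,3,2) (2,3,3) — 9.
Summing: 9 + 9 + 9 = 27.

27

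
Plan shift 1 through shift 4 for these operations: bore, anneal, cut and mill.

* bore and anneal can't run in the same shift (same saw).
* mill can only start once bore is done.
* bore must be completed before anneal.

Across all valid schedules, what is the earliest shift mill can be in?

shift 2

Precedence pushes mill to at least shift 2.
mill at shift 2 is achievable: bore=shift 1; mill=shift 2; cut=shift 1; anneal=shift 2.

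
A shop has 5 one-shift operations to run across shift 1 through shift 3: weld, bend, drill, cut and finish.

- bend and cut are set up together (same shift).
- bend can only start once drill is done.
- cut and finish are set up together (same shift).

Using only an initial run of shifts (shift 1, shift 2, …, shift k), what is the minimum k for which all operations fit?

The precedence chain requires at least 2 distinct shifts.
2 works (last occupied shift: shift 2): for example bend=shift 2, finish=shift 2, weld=shift 1, cut=shift 2, drill=shift 1.

2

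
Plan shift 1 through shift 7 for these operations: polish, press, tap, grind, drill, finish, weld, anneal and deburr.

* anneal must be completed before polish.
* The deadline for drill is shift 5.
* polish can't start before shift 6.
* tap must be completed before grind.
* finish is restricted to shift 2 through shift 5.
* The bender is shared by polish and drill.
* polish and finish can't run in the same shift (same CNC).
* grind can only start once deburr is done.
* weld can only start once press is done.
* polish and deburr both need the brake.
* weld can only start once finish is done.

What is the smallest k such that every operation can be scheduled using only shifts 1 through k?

6 shifts

The precedence chain requires at least 2 distinct shifts.
polish can't be placed before shift 6, so the schedule must run through at least shift 6.
6 works (last occupied shift: shift 6): for example press in shift 1, anneal in shift 1, polish in shift 6, tap in shift 1, weld in shift 3, drill in shift 1, deburr in shift 1, grind in shift 2, finish in shift 2.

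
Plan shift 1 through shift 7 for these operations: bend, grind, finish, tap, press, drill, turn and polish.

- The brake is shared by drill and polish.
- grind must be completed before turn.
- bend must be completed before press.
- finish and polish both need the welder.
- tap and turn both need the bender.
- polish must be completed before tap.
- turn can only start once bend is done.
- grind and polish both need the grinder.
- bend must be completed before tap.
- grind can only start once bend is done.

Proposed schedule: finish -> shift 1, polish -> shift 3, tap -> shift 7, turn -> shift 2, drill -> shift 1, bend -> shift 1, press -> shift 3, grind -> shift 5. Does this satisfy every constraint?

Invalid. grind must be completed before turn.

grind must be completed before turn — violated.
turn can only start once bend is done — holds.
The brake is shared by drill and polish — holds.
grind and polish both need the grinder — holds.
tap and turn both need the bender — holds.
bend must be completed before press — holds.
grind can only start once bend is done — holds.
polish must be completed before tap — holds.
finish and polish both need the welder — holds.
bend must be completed before tap — holds.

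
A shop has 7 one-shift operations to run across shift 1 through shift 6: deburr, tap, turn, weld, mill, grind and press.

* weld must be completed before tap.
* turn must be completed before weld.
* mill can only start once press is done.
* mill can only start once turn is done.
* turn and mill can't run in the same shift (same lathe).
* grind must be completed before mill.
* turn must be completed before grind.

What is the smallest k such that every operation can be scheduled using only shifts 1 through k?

3 shifts

The precedence chain requires at least 3 distinct shifts.
3 works (last occupied shift: shift 3): for example tap in shift 3; mill in shift 3; grind in shift 2; deburr in shift 1; weld in shift 2; press in shift 1; turn in shift 1.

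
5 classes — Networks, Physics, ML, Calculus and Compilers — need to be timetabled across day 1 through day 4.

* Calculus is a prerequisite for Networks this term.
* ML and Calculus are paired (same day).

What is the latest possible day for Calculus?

Downstream work caps Calculus at day 3.
Calculus at day 3 is achievable: Physics -> day 1; Calculus -> day 3; Compilers -> day 1; ML -> day 3; Networks -> day 4.

day 3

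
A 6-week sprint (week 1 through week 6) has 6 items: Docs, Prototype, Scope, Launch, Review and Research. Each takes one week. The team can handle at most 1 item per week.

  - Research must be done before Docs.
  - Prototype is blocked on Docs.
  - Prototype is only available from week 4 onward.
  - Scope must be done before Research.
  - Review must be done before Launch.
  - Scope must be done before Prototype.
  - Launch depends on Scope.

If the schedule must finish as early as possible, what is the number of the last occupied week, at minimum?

The precedence chain requires at least 4 distinct weeks.
With at most 1 per week and 6 tasks, at least 6 weeks are needed.
6 works (last occupied week: week 6): for example Scope -> week 1, Review -> week 5, Launch -> week 6, Research -> week 2, Prototype -> week 4, Docs -> week 3.

6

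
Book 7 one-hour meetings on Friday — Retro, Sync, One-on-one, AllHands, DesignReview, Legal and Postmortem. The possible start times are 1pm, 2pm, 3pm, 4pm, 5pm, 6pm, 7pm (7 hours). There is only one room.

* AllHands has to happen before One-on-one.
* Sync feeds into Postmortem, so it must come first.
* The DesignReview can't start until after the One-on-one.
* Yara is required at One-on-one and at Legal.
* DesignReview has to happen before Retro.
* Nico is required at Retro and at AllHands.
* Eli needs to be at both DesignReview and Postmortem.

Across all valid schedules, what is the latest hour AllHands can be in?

4pm

Downstream work caps AllHands at 4pm.
AllHands at 4pm is achievable: Retro=7pm, DesignReview=6pm, One-on-one=5pm, Legal=3pm, Sync=1pm, AllHands=4pm, Postmortem=2pm.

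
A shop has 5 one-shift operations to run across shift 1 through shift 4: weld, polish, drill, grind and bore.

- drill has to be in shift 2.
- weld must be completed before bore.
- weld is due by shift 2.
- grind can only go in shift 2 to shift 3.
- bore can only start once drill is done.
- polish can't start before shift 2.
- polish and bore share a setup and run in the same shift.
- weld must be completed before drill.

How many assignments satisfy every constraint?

4

Enumerating: weld -> shift 1, polish -> shift 3, bore -> shift 3, grind -> shift 2, drill -> shift 2 | weld in shift 1; grind in shift 2; bore in shift 4; drill in shift 2; polish in shift 4 | bore=shift 3; polish=shift 3; grind=shift 3; drill=shift 2; weld=shift 1 | grind=shift 3, drill=shift 2, bore=shift 4, weld=shift 1, polish=shift 4.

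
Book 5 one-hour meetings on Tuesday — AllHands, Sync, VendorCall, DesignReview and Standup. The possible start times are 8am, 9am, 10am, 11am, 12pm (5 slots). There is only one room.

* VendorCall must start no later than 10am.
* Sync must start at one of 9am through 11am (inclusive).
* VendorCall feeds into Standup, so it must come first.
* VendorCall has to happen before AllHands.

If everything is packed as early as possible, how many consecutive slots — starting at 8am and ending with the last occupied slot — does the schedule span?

5 slots

The precedence chain requires at least 2 distinct slots.
With at most 1 per slot and 5 meetings, at least 5 slots are needed.
5 works (last occupied slot: 12pm): for example VendorCall=8am, DesignReview=12pm, Sync=9am, AllHands=10am, Standup=11am.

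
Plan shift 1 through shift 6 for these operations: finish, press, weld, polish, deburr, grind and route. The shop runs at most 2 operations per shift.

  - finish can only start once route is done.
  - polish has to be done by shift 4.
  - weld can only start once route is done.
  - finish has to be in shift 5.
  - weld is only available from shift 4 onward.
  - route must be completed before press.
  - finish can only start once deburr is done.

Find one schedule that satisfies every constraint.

polish=shift 1, press=shift 2, weld=shift 4, finish=shift 5, route=shift 1, deburr=shift 2, grind=shift 3

Checking: deburr(shift 2) before finish(shift 5); route(shift 1) before weld(shift 4); route(shift 1) before press(shift 2); route(shift 1) before finish(shift 5); weld=shift 4 in [shift 4,shift 6]; finish=shift 5 in [shift 5,shift 5]; polish=shift 1 in [shift 1,shift 4]; max 2 per shift (cap 2).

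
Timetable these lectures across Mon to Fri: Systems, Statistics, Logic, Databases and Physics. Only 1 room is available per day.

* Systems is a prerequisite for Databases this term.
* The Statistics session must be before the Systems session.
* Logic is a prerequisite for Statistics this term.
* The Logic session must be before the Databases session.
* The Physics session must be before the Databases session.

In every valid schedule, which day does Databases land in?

Precedence pushes Databases to at least Thu.
So Databases is pinned to Fri.

Fri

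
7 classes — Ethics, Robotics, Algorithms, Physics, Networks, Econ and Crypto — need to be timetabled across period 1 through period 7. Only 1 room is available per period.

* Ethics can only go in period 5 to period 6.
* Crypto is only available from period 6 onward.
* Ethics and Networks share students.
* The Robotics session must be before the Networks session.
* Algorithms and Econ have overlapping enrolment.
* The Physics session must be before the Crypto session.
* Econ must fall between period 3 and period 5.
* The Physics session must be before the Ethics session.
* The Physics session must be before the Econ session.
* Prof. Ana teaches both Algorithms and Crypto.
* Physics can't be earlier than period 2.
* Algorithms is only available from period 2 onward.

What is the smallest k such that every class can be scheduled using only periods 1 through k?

7

The precedence chain requires at least 2 distinct periods.
With at most 1 per period and 7 classes, at least 7 periods are needed.
Crypto can't be placed before period 6, so the schedule must run through at least period 6.
7 works (last occupied period: period 7): for example Robotics in period 1; Econ in period 3; Algorithms in period 4; Physics in period 2; Crypto in period 6; Networks in period 7; Ethics in period 5.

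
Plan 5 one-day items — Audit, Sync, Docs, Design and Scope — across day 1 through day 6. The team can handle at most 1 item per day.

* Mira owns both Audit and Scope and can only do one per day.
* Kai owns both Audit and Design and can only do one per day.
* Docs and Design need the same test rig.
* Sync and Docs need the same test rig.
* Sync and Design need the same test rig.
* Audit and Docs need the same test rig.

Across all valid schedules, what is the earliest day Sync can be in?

Sync at day 1 is achievable: Design -> day 4; Docs -> day 3; Sync -> day 1; Scope -> day 5; Audit -> day 2.

day 1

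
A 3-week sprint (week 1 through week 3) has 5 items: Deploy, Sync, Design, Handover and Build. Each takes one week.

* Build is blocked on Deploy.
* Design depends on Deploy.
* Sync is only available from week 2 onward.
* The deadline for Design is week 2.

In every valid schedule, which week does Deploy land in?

week 1

Downstream work caps Deploy at week 1.
So Deploy is pinned to week 1.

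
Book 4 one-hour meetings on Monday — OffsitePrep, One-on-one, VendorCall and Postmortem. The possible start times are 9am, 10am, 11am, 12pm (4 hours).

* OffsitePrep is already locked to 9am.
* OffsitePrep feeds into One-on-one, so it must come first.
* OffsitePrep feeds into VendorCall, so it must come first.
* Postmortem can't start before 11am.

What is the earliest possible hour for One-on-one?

10am

Precedence pushes One-on-one to at least 10am.
One-on-one at 10am is achievable: VendorCall -> 10am; One-on-one -> 10am; OffsitePrep -> 9am; Postmortem -> 11am.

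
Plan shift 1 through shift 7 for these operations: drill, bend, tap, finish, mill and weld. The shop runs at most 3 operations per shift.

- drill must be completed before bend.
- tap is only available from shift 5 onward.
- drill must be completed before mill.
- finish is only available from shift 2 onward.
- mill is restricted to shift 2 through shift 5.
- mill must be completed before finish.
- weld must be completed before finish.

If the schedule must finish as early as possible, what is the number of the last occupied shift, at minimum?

The precedence chain requires at least 3 distinct shifts.
With at most 3 per shift and 6 operations, at least 2 shifts are needed.
tap can't be placed before shift 5, so the schedule must run through at least shift 5.
5 works (last occupied shift: shift 5): for example mill in shift 2, drill in shift 1, bend in shift 2, finish in shift 3, tap in shift 5, weld in shift 1.

5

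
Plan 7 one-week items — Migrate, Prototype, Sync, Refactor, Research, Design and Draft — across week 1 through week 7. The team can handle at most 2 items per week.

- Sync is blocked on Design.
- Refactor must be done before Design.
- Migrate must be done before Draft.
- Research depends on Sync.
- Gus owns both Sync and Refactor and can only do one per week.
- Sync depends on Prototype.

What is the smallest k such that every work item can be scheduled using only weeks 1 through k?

The precedence chain requires at least 4 distinct weeks.
With at most 2 per week and 7 work items, at least 4 weeks are needed.
4 works (last occupied week: week 4): for example Prototype -> week 2, Migrate -> week 1, Draft -> week 3, Sync -> week 3, Research -> week 4, Refactor -> week 1, Design -> week 2.

4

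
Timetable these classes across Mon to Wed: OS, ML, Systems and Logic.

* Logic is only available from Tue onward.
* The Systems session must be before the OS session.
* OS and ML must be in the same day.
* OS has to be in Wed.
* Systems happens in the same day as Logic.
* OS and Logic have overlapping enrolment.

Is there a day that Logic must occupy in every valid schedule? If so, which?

Tue

Logic's window is Tue–Wed.
OS is fixed at Wed, and Logic can't share a day with OS.
So Logic must be Tue.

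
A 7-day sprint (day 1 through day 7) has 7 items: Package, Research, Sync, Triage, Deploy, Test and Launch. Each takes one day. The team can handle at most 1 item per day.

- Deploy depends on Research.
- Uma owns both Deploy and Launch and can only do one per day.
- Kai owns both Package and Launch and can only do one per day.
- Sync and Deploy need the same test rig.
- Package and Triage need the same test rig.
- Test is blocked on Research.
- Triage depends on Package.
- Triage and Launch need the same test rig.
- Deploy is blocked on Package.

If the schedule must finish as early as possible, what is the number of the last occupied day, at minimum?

7

The precedence chain requires at least 2 distinct days.
With at most 1 per day and 7 work items, at least 7 days are needed.
7 works (last occupied day: day 7): for example Launch in day 7, Sync in day 6, Package in day 1, Deploy in day 3, Triage in day 4, Research in day 2, Test in day 5.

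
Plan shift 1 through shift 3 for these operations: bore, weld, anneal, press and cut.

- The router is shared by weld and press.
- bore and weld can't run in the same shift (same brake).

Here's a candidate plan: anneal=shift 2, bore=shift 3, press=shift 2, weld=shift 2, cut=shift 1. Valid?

The router is shared by weld and press — violated.
bore and weld can't run in the same shift (same brake) — holds.

Invalid. The router is shared by weld and press.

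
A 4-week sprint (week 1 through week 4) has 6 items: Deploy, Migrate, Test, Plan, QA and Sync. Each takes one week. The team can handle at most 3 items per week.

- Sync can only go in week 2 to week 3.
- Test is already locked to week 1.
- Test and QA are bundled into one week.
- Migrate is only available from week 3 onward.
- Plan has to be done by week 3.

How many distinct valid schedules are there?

Splitting on Deploy: it can be week 1 (8), week 2 (12), week 3 (11), week 4 (12). Listing each branch's schedules as (Migrate, Test, Plan, QA, Sync) by week number:
Deploy=week 1: (3,1,2,1,2) (3,1,2,1,3) (3,1,3,1,2) (3,1,3,1,3) (4,1,2,1,2) (4,1,2,1,3) (4,1,3,1,2) (4,1,3,1,3) — 8.
Deploy=week 2: (3,1,1,1,2) (3,1,1,1,3) (3,1,2,1,2) (3,1,2,1,3) (3,1,3,1,2) (3,1,3,1,3) (4,1,1,1,2) (4,1,1,1,3) (4,1,2,1,2) (4,1,2,1,3) (4,1,3,1,2) (4,1,3,1,3) — 12.
Deploy=week 3: (3,1,1,1,2) (3,1,1,1,3) (3,1,2,1,2) (3,1,2,1,3) (3,1,3,1,2) (4,1,1,1,2) (4,1,1,1,3) (4,1,2,1,2) (4,1,2,1,3) (4,1,3,1,2) (4,1,3,1,3) — 11.
Deploy=week 4: (3,1,1,1,2) (3,1,1,1,3) (3,1,2,1,2) (3,1,2,1,3) (3,1,3,1,2) (3,1,3,1,3) (4,1,1,1,2) (4,1,1,1,3) (4,1,2,1,2) (4,1,2,1,3) (4,1,3,1,2) (4,1,3,1,3) — 12.
Summing: 8 + 12 + 11 + 12 = 43.

43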